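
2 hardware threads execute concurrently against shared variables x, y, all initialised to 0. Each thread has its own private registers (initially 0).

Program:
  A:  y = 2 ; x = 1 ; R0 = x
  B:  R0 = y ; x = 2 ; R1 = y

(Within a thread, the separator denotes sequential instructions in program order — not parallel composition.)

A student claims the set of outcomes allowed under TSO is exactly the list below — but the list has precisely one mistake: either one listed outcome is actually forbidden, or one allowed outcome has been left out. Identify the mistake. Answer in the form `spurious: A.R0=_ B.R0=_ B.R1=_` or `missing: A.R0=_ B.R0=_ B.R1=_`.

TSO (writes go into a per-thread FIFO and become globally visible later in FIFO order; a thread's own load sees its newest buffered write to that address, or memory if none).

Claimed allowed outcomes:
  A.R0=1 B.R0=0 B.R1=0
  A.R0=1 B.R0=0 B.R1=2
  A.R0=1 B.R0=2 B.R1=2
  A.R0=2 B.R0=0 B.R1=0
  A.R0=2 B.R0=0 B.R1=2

outcome vector order: (A.R0,B.R0,B.R1)
under TSO → 100; 102; 122; 200; 202; 222
TSO∖claimed = {222}

missing: A.R0=2 B.R0=2 B.R1=2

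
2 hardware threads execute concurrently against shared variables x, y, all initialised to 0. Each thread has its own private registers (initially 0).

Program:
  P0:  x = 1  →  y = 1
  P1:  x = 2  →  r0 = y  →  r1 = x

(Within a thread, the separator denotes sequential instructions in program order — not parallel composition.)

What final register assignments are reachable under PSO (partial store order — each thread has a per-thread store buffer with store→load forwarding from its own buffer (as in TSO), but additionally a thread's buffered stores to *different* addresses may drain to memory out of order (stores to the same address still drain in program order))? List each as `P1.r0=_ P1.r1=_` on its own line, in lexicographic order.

outcome vector order: (P1.r0,P1.r1)
|PSO outcomes| = 4

P1.r0=0 P1.r1=1
P1.r0=0 P1.r1=2
P1.r0=1 P1.r1=1
P1.r0=1 P1.r1=2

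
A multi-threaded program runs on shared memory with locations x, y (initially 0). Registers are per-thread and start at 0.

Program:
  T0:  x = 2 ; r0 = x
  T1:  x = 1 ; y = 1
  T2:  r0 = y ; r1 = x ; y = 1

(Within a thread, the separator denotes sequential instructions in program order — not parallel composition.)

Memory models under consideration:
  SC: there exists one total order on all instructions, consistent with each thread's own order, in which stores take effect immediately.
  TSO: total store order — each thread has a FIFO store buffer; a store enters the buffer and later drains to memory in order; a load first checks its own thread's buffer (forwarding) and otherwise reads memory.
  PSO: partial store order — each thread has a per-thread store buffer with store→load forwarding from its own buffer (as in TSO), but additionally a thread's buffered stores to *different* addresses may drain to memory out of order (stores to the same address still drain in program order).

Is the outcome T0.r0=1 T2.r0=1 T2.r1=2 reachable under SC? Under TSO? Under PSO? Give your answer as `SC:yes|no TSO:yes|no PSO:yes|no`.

SC:no TSO:no PSO:yes

outcome vector order: (T0.r0,T2.r0,T2.r1)
under SC → 100, 101, 102, 111, 200, 201, 202, 211, 212
under TSO → 100, 101, 102, 111, 200, 201, 202, 211, 212
under PSO → 100, 101, 102, 110, 111, 112, 200, 201, 202, 210, 211, 212
target 112 ∈ {PSO}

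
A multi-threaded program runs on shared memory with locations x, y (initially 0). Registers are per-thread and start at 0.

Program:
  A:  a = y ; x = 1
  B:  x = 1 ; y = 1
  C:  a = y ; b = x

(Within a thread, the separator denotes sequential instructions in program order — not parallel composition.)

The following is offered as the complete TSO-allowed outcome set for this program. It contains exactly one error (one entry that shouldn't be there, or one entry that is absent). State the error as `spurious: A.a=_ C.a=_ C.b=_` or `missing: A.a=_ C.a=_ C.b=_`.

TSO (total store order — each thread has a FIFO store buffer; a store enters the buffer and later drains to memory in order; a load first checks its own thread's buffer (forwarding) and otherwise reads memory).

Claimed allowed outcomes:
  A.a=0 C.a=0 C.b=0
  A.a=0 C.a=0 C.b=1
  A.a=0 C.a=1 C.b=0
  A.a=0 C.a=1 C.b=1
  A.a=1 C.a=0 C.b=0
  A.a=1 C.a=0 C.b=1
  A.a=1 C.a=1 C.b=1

outcome vector order: (A.a,C.a,C.b)
under TSO → (0,0,0), (0,0,1), (0,1,1), (1,0,0), (1,0,1), (1,1,1)
claimed∖TSO = {(0,1,0)}

spurious: A.a=0 C.a=1 C.b=0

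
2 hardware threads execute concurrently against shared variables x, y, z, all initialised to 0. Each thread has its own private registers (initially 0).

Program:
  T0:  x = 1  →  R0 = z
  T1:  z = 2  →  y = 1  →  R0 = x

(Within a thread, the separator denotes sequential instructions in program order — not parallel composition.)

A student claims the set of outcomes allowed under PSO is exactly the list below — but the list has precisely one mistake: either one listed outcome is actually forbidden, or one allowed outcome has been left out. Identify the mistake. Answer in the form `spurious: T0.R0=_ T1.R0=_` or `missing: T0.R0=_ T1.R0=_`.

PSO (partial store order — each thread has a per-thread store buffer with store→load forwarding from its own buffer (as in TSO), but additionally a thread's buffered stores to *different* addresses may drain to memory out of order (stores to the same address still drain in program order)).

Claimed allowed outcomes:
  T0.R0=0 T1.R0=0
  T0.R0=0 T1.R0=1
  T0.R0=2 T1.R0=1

missing: T0.R0=2 T1.R0=0

outcome vector order: (T0.R0,T1.R0)
under PSO → 00; 01; 20; 21
PSO∖claimed = {20}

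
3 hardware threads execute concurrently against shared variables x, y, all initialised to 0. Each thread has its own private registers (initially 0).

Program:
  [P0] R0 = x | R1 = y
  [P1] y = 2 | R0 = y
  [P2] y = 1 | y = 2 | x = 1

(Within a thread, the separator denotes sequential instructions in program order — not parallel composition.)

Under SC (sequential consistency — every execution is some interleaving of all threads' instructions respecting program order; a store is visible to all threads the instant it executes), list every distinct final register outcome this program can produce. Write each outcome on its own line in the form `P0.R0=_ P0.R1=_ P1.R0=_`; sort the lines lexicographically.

P0.R0=0 P0.R1=0 P1.R0=1
P0.R0=0 P0.R1=0 P1.R0=2
P0.R0=0 P0.R1=1 P1.R0=1
P0.R0=0 P0.R1=1 P1.R0=2
P0.R0=0 P0.R1=2 P1.R0=1
P0.R0=0 P0.R1=2 P1.R0=2
P0.R0=1 P0.R1=2 P1.R0=1
P0.R0=1 P0.R1=2 P1.R0=2

outcome vector order: (P0.R0,P0.R1,P1.R0)
|SC outcomes| = 8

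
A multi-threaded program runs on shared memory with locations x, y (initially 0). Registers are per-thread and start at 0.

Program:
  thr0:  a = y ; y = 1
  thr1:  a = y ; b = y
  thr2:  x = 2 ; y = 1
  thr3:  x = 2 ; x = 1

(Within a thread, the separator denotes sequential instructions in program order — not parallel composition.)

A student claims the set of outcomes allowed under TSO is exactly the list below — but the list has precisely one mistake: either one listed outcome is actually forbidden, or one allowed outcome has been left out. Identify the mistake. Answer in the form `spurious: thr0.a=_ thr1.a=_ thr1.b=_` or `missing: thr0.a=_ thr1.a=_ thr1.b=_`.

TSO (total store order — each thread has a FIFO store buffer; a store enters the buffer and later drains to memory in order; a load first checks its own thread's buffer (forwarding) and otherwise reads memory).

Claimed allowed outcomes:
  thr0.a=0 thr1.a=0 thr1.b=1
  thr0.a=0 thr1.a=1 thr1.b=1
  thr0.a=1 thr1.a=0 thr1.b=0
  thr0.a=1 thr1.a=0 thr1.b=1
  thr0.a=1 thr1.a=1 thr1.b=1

missing: thr0.a=0 thr1.a=0 thr1.b=0

outcome vector order: (thr0.a,thr1.a,thr1.b)
[TSO] allowed = {<0 0 0> <0 0 1> <0 1 1> <1 0 0> <1 0 1> <1 1 1>}
TSO∖claimed = {<0 0 0>}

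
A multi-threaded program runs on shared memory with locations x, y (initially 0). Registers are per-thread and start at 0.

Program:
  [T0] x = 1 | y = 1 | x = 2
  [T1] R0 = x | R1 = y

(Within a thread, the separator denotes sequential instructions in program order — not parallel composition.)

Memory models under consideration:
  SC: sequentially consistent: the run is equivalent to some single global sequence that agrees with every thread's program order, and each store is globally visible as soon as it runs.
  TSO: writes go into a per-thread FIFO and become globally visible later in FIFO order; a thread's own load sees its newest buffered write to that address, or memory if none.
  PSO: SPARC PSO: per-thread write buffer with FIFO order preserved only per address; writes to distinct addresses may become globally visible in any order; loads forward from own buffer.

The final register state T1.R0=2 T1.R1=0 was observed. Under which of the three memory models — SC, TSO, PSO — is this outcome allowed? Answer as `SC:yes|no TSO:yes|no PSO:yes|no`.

SC:no TSO:no PSO:yes

outcome vector order: (T1.R0,T1.R1)
[SC] allowed = {00 01 10 11 21}
[TSO] allowed = {00 01 10 11 21}
[PSO] allowed = {00 01 10 11 20 21}
target 20 ∈ {PSO}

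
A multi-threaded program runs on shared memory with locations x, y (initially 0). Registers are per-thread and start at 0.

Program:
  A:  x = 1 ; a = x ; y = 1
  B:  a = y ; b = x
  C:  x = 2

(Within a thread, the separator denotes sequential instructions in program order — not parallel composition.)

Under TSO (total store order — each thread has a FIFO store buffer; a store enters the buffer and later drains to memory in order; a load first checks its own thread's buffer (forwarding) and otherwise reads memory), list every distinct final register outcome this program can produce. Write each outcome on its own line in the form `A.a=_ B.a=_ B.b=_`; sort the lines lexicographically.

outcome vector order: (A.a,B.a,B.b)
|TSO outcomes| = 9

A.a=1 B.a=0 B.b=0
A.a=1 B.a=0 B.b=1
A.a=1 B.a=0 B.b=2
A.a=1 B.a=1 B.b=1
A.a=1 B.a=1 B.b=2
A.a=2 B.a=0 B.b=0
A.a=2 B.a=0 B.b=1
A.a=2 B.a=0 B.b=2
A.a=2 B.a=1 B.b=2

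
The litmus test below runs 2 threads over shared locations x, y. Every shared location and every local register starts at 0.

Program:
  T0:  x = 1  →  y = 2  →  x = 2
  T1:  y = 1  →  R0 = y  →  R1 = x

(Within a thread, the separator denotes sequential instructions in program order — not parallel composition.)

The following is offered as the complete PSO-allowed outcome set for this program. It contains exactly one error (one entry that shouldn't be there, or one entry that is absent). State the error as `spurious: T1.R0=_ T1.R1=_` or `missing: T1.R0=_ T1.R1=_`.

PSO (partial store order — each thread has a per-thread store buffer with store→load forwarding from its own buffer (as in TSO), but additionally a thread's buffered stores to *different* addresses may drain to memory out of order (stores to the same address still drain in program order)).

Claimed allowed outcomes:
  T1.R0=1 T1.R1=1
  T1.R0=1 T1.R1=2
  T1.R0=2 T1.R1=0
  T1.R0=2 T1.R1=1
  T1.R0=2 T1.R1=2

outcome vector order: (T1.R0,T1.R1)
under PSO → 10; 11; 12; 20; 21; 22
PSO∖claimed = {10}

missing: T1.R0=1 T1.R1=0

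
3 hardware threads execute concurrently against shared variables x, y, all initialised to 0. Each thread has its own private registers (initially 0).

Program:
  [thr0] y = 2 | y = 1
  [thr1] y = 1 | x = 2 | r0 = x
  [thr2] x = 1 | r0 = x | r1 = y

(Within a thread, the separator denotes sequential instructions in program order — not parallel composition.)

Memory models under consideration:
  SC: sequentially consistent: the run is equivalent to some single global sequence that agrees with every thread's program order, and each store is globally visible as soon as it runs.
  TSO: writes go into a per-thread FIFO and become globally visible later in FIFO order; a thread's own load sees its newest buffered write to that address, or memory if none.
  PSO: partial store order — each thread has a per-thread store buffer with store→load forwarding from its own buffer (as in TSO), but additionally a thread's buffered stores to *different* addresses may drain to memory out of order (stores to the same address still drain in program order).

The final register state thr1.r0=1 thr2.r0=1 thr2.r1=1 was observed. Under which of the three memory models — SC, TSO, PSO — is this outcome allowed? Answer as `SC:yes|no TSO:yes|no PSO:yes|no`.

SC:yes TSO:yes PSO:yes

outcome vector order: (thr1.r0,thr2.r0,thr2.r1)
SC (7): 1/1/1 1/1/2 2/1/0 2/1/1 2/1/2 2/2/1 2/2/2
TSO (8): 1/1/0 1/1/1 1/1/2 2/1/0 2/1/1 2/1/2 2/2/1 2/2/2
PSO (9): 1/1/0 1/1/1 1/1/2 2/1/0 2/1/1 2/1/2 2/2/0 2/2/1 2/2/2
target 1/1/1 ∈ {SC,TSO,PSO}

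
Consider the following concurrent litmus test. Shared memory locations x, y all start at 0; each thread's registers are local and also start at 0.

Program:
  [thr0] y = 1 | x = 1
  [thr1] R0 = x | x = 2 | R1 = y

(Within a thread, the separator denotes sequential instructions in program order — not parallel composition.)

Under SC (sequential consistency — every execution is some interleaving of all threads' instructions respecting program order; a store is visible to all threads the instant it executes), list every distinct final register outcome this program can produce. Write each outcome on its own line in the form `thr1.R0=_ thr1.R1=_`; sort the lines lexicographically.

thr1.R0=0 thr1.R1=0
thr1.R0=0 thr1.R1=1
thr1.R0=1 thr1.R1=1

outcome vector order: (thr1.R0,thr1.R1)
|SC outcomes| = 3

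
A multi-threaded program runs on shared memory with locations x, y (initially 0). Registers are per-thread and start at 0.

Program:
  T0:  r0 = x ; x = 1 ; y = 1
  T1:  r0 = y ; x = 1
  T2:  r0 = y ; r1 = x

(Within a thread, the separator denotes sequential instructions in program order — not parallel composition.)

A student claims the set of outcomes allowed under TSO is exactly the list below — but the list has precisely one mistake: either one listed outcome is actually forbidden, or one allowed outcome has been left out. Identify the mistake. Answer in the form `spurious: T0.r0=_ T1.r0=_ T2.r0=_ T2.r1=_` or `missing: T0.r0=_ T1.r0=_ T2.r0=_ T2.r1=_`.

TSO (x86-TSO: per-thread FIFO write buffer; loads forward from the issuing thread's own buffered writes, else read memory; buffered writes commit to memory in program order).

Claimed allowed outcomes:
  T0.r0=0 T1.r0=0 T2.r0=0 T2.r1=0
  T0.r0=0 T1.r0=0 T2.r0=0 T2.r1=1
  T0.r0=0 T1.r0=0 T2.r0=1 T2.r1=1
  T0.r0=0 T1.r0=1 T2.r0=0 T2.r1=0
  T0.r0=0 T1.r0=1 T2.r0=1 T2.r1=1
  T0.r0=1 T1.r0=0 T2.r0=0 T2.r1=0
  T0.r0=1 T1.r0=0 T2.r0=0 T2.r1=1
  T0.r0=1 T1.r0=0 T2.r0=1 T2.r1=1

outcome vector order: (T0.r0,T1.r0,T2.r0,T2.r1)
under TSO → <0 0 0 0> <0 0 0 1> <0 0 1 1> <0 1 0 0> <0 1 0 1> <0 1 1 1> <1 0 0 0> <1 0 0 1> <1 0 1 1>
TSO∖claimed = {<0 1 0 1>}

missing: T0.r0=0 T1.r0=1 T2.r0=0 T2.r1=1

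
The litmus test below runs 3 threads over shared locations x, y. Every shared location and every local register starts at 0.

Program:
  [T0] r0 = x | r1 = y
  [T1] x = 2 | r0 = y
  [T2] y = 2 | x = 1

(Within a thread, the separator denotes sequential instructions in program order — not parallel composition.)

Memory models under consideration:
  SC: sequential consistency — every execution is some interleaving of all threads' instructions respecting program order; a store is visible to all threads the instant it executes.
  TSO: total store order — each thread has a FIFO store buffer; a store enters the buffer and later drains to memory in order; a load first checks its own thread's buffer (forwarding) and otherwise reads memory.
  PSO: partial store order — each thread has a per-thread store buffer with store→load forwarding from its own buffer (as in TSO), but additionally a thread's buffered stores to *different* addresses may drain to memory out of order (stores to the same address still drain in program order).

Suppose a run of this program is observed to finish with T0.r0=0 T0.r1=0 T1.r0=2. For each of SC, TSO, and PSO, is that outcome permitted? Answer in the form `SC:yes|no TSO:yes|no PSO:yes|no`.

SC:yes TSO:yes PSO:yes

outcome vector order: (T0.r0,T0.r1,T1.r0)
SC (10): 0/0/0; 0/0/2; 0/2/0; 0/2/2; 1/2/0; 1/2/2; 2/0/0; 2/0/2; 2/2/0; 2/2/2
TSO (10): 0/0/0; 0/0/2; 0/2/0; 0/2/2; 1/2/0; 1/2/2; 2/0/0; 2/0/2; 2/2/0; 2/2/2
PSO (12): 0/0/0; 0/0/2; 0/2/0; 0/2/2; 1/0/0; 1/0/2; 1/2/0; 1/2/2; 2/0/0; 2/0/2; 2/2/0; 2/2/2
target 0/0/2 ∈ {SC,TSO,PSO}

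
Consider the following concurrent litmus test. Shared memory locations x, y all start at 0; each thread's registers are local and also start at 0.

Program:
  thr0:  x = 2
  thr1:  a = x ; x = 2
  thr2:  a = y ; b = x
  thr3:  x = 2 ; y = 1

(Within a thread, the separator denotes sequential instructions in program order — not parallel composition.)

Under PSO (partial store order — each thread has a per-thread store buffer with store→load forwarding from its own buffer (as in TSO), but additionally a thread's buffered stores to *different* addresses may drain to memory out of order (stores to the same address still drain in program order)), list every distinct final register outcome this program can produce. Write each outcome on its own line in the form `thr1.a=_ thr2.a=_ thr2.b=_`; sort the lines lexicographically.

outcome vector order: (thr1.a,thr2.a,thr2.b)
|PSO outcomes| = 8

thr1.a=0 thr2.a=0 thr2.b=0
thr1.a=0 thr2.a=0 thr2.b=2
thr1.a=0 thr2.a=1 thr2.b=0
thr1.a=0 thr2.a=1 thr2.b=2
thr1.a=2 thr2.a=0 thr2.b=0
thr1.a=2 thr2.a=0 thr2.b=2
thr1.a=2 thr2.a=1 thr2.b=0
thr1.a=2 thr2.a=1 thr2.b=2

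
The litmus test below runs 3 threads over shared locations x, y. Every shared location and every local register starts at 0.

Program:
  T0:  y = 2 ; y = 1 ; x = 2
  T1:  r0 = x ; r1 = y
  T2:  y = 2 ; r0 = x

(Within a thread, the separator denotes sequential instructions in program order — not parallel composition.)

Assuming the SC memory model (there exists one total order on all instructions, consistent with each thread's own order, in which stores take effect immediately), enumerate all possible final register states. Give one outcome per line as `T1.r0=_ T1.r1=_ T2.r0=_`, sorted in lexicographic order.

T1.r0=0 T1.r1=0 T2.r0=0
T1.r0=0 T1.r1=0 T2.r0=2
T1.r0=0 T1.r1=1 T2.r0=0
T1.r0=0 T1.r1=1 T2.r0=2
T1.r0=0 T1.r1=2 T2.r0=0
T1.r0=0 T1.r1=2 T2.r0=2
T1.r0=2 T1.r1=1 T2.r0=0
T1.r0=2 T1.r1=1 T2.r0=2
T1.r0=2 T1.r1=2 T2.r0=0
T1.r0=2 T1.r1=2 T2.r0=2

outcome vector order: (T1.r0,T1.r1,T2.r0)
|SC outcomes| = 10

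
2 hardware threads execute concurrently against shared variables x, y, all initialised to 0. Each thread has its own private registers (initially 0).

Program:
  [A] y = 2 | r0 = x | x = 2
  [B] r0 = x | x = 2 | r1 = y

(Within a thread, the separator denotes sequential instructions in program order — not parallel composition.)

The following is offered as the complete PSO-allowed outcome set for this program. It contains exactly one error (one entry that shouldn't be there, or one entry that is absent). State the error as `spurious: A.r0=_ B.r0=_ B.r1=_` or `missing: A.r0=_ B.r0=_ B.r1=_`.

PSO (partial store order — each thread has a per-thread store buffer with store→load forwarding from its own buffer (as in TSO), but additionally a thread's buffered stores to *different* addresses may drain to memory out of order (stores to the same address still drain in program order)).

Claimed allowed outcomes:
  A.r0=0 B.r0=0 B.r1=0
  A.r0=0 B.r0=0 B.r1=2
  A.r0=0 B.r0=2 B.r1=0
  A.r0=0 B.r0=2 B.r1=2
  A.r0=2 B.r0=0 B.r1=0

missing: A.r0=2 B.r0=0 B.r1=2

outcome vector order: (A.r0,B.r0,B.r1)
[PSO] allowed = {(0,0,0); (0,0,2); (0,2,0); (0,2,2); (2,0,0); (2,0,2)}
PSO∖claimed = {(2,0,2)}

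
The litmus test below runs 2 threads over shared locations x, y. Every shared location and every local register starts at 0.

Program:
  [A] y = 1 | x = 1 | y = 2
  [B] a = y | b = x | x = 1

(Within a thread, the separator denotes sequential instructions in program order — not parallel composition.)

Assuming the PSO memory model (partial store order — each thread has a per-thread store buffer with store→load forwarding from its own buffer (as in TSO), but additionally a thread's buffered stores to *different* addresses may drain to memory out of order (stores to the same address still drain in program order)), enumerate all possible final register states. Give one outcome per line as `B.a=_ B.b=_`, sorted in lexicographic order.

B.a=0 B.b=0
B.a=0 B.b=1
B.a=1 B.b=0
B.a=1 B.b=1
B.a=2 B.b=0
B.a=2 B.b=1

outcome vector order: (B.a,B.b)
|PSO outcomes| = 6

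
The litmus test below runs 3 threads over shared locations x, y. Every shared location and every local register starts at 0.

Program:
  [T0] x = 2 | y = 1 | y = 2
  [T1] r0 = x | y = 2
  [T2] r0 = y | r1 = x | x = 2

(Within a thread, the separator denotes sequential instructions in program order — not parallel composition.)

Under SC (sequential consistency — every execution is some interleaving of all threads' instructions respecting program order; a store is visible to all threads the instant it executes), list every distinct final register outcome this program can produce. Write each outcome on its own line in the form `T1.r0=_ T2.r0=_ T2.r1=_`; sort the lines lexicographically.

T1.r0=0 T2.r0=0 T2.r1=0
T1.r0=0 T2.r0=0 T2.r1=2
T1.r0=0 T2.r0=1 T2.r1=2
T1.r0=0 T2.r0=2 T2.r1=0
T1.r0=0 T2.r0=2 T2.r1=2
T1.r0=2 T2.r0=0 T2.r1=0
T1.r0=2 T2.r0=0 T2.r1=2
T1.r0=2 T2.r0=1 T2.r1=2
T1.r0=2 T2.r0=2 T2.r1=2

outcome vector order: (T1.r0,T2.r0,T2.r1)
|SC outcomes| = 9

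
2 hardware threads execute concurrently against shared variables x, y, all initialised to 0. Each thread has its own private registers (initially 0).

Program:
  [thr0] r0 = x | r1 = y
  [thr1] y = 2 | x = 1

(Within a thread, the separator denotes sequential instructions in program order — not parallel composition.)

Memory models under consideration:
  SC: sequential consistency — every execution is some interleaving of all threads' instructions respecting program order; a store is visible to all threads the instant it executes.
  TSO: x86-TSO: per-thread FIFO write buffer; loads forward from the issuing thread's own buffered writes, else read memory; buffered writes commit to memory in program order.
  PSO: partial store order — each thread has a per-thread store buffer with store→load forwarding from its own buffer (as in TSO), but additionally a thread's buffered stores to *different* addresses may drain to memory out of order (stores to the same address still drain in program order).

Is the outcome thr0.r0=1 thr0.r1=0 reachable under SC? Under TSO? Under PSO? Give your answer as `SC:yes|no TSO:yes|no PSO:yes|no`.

outcome vector order: (thr0.r0,thr0.r1)
SC (3): <0 0>, <0 2>, <1 2>
TSO (3): <0 0>, <0 2>, <1 2>
PSO (4): <0 0>, <0 2>, <1 0>, <1 2>
target <1 0> ∈ {PSO}

SC:no TSO:no PSO:yes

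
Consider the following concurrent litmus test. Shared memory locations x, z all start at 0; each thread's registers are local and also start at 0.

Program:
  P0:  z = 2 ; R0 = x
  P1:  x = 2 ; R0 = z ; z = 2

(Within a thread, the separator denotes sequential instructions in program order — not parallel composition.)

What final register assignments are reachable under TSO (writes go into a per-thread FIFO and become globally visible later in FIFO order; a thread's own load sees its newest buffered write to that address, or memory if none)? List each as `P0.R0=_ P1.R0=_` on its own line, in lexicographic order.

outcome vector order: (P0.R0,P1.R0)
|TSO outcomes| = 4

P0.R0=0 P1.R0=0
P0.R0=0 P1.R0=2
P0.R0=2 P1.R0=0
P0.R0=2 P1.R0=2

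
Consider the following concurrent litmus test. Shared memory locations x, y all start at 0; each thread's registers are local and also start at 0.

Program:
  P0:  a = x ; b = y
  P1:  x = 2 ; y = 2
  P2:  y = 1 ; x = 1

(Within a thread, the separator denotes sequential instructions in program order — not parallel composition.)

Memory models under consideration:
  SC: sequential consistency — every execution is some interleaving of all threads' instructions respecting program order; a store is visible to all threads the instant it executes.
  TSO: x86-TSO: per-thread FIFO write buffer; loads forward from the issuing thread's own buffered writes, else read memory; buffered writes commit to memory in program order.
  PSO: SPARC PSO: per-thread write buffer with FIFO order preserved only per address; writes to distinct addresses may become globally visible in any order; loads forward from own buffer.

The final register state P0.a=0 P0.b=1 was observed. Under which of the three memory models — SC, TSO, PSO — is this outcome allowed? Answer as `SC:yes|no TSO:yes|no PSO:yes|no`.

SC:yes TSO:yes PSO:yes

outcome vector order: (P0.a,P0.b)
SC (8): 0/0, 0/1, 0/2, 1/1, 1/2, 2/0, 2/1, 2/2
TSO (8): 0/0, 0/1, 0/2, 1/1, 1/2, 2/0, 2/1, 2/2
PSO (9): 0/0, 0/1, 0/2, 1/0, 1/1, 1/2, 2/0, 2/1, 2/2
target 0/1 ∈ {SC,TSO,PSO}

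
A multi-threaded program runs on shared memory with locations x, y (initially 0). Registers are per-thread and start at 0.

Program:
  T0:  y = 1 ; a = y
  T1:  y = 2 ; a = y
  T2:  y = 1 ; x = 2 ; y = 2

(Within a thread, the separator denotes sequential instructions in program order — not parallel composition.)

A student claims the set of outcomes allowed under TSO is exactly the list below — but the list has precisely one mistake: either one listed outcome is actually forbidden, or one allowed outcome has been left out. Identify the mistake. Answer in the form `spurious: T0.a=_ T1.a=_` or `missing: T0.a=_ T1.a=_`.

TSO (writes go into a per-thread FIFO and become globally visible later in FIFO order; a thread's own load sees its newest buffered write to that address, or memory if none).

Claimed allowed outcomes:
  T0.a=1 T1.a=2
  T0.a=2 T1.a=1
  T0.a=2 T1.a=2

outcome vector order: (T0.a,T1.a)
[TSO] allowed = {<1 1>; <1 2>; <2 1>; <2 2>}
TSO∖claimed = {<1 1>}

missing: T0.a=1 T1.a=1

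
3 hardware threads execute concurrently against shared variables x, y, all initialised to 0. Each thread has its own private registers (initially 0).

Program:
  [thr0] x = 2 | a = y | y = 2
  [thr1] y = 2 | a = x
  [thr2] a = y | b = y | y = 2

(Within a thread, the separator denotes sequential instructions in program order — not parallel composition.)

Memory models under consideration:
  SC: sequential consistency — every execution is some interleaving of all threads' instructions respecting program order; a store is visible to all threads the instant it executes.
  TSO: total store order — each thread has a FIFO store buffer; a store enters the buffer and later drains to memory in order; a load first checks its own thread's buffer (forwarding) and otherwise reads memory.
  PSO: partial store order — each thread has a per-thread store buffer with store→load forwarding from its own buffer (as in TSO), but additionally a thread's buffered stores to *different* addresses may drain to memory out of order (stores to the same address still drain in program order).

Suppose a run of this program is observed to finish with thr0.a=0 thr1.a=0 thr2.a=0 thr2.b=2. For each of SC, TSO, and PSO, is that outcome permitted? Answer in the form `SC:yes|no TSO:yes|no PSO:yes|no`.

outcome vector order: (thr0.a,thr1.a,thr2.a,thr2.b)
[SC] allowed = {<0 2 0 0> <0 2 0 2> <0 2 2 2> <2 0 0 0> <2 0 0 2> <2 0 2 2> <2 2 0 0> <2 2 0 2> <2 2 2 2>}
[TSO] allowed = {<0 0 0 0> <0 0 0 2> <0 0 2 2> <0 2 0 0> <0 2 0 2> <0 2 2 2> <2 0 0 0> <2 0 0 2> <2 0 2 2> <2 2 0 0> <2 2 0 2> <2 2 2 2>}
[PSO] allowed = {<0 0 0 0> <0 0 0 2> <0 0 2 2> <0 2 0 0> <0 2 0 2> <0 2 2 2> <2 0 0 0> <2 0 0 2> <2 0 2 2> <2 2 0 0> <2 2 0 2> <2 2 2 2>}
target <0 0 0 2> ∈ {TSO,PSO}

SC:no TSO:yes PSO:yes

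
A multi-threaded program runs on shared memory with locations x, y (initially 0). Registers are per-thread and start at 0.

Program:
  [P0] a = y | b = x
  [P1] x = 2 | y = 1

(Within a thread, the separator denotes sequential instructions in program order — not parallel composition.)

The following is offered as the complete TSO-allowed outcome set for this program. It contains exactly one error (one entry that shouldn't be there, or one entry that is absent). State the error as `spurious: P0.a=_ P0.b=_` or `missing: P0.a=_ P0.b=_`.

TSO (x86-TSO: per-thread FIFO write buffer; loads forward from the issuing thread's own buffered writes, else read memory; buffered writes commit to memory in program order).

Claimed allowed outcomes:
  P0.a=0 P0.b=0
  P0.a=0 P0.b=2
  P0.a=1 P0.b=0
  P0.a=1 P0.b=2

outcome vector order: (P0.a,P0.b)
TSO: 3 outcomes — {0/0, 0/2, 1/2}
claimed∖TSO = {1/0}

spurious: P0.a=1 P0.b=0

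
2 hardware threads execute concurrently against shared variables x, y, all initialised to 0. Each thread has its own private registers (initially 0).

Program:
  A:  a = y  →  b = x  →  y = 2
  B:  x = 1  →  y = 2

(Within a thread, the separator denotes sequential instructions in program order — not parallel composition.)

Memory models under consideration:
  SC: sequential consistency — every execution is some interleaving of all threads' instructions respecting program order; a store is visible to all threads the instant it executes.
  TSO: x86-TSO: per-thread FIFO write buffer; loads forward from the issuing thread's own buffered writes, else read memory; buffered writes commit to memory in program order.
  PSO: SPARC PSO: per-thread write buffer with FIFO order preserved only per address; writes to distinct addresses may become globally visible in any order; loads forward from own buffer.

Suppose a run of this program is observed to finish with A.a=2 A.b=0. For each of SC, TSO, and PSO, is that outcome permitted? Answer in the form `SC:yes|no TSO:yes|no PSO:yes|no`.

outcome vector order: (A.a,A.b)
under SC → <0 0> <0 1> <2 1>
under TSO → <0 0> <0 1> <2 1>
under PSO → <0 0> <0 1> <2 0> <2 1>
target <2 0> ∈ {PSO}

SC:no TSO:no PSO:yes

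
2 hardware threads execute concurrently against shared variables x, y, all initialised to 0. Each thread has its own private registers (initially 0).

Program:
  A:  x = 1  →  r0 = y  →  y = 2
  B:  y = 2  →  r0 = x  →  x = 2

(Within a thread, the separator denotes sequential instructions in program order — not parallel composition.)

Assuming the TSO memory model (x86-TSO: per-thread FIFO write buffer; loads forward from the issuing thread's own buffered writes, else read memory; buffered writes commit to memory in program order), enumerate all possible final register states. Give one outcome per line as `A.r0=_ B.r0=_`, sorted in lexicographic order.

A.r0=0 B.r0=0
A.r0=0 B.r0=1
A.r0=2 B.r0=0
A.r0=2 B.r0=1

outcome vector order: (A.r0,B.r0)
|TSO outcomes| = 4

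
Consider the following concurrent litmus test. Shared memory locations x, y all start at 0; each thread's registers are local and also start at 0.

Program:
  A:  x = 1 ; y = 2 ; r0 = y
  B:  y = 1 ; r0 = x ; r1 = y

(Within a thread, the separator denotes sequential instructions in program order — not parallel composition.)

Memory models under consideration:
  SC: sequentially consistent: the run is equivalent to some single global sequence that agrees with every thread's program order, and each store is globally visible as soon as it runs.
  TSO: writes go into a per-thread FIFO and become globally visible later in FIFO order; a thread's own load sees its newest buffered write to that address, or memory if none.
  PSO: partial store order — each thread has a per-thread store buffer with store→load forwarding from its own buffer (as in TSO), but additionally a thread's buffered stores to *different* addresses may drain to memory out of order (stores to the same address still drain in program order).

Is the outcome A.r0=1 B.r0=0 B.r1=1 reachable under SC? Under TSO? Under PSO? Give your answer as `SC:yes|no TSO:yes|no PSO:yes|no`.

SC:no TSO:yes PSO:yes

outcome vector order: (A.r0,B.r0,B.r1)
[SC] allowed = {1/1/1; 2/0/1; 2/0/2; 2/1/1; 2/1/2}
[TSO] allowed = {1/0/1; 1/1/1; 2/0/1; 2/0/2; 2/1/1; 2/1/2}
[PSO] allowed = {1/0/1; 1/1/1; 2/0/1; 2/0/2; 2/1/1; 2/1/2}
target 1/0/1 ∈ {TSO,PSO}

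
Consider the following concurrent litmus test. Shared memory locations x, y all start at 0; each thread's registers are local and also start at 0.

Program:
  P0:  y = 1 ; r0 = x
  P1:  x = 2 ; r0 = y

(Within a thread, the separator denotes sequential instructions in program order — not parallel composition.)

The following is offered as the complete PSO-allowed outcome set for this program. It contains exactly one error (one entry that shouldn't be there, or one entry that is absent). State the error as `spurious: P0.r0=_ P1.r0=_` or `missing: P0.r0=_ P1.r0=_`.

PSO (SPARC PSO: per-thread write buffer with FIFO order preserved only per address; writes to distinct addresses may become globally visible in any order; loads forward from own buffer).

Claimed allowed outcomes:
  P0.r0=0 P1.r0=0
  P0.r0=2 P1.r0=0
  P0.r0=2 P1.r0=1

missing: P0.r0=0 P1.r0=1

outcome vector order: (P0.r0,P1.r0)
PSO: 4 outcomes — {0/0; 0/1; 2/0; 2/1}
PSO∖claimed = {0/1}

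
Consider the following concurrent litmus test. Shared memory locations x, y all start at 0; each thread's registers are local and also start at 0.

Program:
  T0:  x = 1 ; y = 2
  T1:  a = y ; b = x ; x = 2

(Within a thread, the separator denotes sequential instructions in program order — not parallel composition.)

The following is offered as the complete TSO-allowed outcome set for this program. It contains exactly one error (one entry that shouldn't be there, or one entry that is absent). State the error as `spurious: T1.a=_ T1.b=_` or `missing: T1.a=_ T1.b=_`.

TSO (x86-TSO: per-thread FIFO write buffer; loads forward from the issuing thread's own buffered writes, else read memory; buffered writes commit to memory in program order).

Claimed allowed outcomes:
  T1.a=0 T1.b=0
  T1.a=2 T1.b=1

outcome vector order: (T1.a,T1.b)
[TSO] allowed = {00, 01, 21}
TSO∖claimed = {01}

missing: T1.a=0 T1.b=1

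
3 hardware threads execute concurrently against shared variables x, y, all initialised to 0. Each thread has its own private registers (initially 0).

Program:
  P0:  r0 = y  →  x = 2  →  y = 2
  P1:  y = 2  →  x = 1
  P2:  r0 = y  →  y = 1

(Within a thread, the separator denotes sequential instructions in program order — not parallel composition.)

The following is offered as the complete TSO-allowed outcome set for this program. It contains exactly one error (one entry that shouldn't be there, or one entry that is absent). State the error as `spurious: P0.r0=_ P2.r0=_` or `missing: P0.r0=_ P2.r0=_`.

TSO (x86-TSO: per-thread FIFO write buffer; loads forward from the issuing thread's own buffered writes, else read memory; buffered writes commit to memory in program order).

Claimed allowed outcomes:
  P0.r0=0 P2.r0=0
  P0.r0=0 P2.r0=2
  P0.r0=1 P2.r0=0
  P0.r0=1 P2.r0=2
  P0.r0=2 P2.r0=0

missing: P0.r0=2 P2.r0=2

outcome vector order: (P0.r0,P2.r0)
TSO: 6 outcomes — {0/0; 0/2; 1/0; 1/2; 2/0; 2/2}
TSO∖claimed = {2/2}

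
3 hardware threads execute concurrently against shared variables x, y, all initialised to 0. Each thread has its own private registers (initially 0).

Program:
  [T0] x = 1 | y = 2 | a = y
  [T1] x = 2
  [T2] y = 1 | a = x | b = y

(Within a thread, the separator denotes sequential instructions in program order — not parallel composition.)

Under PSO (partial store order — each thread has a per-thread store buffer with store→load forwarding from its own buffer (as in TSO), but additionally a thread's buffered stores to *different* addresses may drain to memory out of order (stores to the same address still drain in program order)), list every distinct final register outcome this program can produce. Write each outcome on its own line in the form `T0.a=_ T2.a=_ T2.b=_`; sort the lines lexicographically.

outcome vector order: (T0.a,T2.a,T2.b)
|PSO outcomes| = 9

T0.a=1 T2.a=0 T2.b=1
T0.a=1 T2.a=1 T2.b=1
T0.a=1 T2.a=2 T2.b=1
T0.a=2 T2.a=0 T2.b=1
T0.a=2 T2.a=0 T2.b=2
T0.a=2 T2.a=1 T2.b=1
T0.a=2 T2.a=1 T2.b=2
T0.a=2 T2.a=2 T2.b=1
T0.a=2 T2.a=2 T2.b=2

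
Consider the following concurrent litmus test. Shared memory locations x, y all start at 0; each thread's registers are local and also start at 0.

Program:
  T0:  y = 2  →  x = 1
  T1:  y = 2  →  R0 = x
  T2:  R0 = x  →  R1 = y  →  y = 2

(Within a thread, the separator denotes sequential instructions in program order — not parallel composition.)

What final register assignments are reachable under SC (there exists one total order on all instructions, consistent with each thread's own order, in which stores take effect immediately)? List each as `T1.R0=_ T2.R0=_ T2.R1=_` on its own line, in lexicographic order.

T1.R0=0 T2.R0=0 T2.R1=0
T1.R0=0 T2.R0=0 T2.R1=2
T1.R0=0 T2.R0=1 T2.R1=2
T1.R0=1 T2.R0=0 T2.R1=0
T1.R0=1 T2.R0=0 T2.R1=2
T1.R0=1 T2.R0=1 T2.R1=2

outcome vector order: (T1.R0,T2.R0,T2.R1)
|SC outcomes| = 6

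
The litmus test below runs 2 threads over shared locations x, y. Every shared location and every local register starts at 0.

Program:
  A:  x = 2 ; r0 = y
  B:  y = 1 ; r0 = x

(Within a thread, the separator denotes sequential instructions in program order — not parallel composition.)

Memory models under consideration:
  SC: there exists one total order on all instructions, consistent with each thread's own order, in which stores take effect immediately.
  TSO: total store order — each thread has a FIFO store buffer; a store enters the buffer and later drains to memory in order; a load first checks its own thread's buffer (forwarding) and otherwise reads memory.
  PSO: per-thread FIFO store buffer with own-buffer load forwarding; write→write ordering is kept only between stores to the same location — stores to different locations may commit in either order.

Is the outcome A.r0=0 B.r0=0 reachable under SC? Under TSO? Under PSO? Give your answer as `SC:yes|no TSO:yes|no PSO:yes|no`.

SC:no TSO:yes PSO:yes

outcome vector order: (A.r0,B.r0)
[SC] allowed = {02 10 12}
[TSO] allowed = {00 02 10 12}
[PSO] allowed = {00 02 10 12}
target 00 ∈ {TSO,PSO}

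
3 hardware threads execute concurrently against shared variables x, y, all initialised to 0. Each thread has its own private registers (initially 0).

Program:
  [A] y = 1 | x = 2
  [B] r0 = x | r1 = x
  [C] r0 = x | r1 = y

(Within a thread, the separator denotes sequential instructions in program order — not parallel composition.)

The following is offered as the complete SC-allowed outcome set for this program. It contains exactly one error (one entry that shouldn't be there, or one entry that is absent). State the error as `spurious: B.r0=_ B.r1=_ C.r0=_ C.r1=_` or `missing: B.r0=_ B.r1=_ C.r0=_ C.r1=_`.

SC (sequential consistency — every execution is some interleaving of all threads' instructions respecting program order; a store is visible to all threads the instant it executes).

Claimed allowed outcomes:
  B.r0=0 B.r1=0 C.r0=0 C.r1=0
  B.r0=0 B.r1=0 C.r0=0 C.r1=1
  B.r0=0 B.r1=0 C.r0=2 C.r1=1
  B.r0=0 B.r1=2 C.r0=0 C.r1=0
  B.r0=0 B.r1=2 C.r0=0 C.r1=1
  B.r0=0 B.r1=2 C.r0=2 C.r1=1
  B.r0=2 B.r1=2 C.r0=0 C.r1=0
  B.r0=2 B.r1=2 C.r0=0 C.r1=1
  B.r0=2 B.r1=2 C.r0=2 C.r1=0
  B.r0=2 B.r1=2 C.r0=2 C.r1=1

outcome vector order: (B.r0,B.r1,C.r0,C.r1)
SC (9): (0,0,0,0), (0,0,0,1), (0,0,2,1), (0,2,0,0), (0,2,0,1), (0,2,2,1), (2,2,0,0), (2,2,0,1), (2,2,2,1)
claimed∖SC = {(2,2,2,0)}

spurious: B.r0=2 B.r1=2 C.r0=2 C.r1=0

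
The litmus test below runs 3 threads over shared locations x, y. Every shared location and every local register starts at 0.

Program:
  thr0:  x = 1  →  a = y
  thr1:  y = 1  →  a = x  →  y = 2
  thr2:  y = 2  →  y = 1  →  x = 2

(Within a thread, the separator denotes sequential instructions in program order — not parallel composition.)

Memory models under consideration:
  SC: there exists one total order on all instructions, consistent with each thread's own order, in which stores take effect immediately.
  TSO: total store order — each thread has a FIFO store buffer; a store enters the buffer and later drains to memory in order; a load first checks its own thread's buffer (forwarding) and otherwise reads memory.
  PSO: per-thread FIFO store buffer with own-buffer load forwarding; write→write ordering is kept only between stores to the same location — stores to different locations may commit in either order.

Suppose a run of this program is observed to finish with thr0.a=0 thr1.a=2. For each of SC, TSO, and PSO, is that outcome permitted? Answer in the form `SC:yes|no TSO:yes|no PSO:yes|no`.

SC:yes TSO:yes PSO:yes

outcome vector order: (thr0.a,thr1.a)
[SC] allowed = {<0 1>; <0 2>; <1 0>; <1 1>; <1 2>; <2 0>; <2 1>; <2 2>}
[TSO] allowed = {<0 0>; <0 1>; <0 2>; <1 0>; <1 1>; <1 2>; <2 0>; <2 1>; <2 2>}
[PSO] allowed = {<0 0>; <0 1>; <0 2>; <1 0>; <1 1>; <1 2>; <2 0>; <2 1>; <2 2>}
target <0 2> ∈ {SC,TSO,PSO}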